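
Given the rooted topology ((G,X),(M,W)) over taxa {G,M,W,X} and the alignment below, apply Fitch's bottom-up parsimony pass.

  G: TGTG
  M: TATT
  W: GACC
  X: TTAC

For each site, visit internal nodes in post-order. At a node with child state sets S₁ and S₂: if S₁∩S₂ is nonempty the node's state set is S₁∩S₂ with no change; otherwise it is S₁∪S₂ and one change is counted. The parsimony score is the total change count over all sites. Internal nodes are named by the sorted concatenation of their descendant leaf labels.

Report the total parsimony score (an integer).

7

site 0, node GX: G={T} ∩ X={T} → {T} (+0)
site 0, node MW: M={T} ∪ W={G} → {G,T} (+1)
site 0, node GMWX: GX={T} ∩ MW={G,T} → {T} (+0)
site 1, node GX: G={G} ∪ X={T} → {G,T} (+1)
site 1, node MW: M={A} ∩ W={A} → {A} (+0)
site 1, node GMWX: GX={G,T} ∪ MW={A} → {A,G,T} (+1)
site 2, node GX: G={T} ∪ X={A} → {A,T} (+1)
site 2, node MW: M={T} ∪ W={C} → {C,T} (+1)
site 2, node GMWX: GX={A,T} ∩ MW={C,T} → {T} (+0)
site 3, node GX: G={G} ∪ X={C} → {C,G} (+1)
site 3, node MW: M={T} ∪ W={C} → {C,T} (+1)
site 3, node GMWX: GX={C,G} ∩ MW={C,T} → {C} (+0)
per-site changes: [1, 2, 2, 2]; total = 7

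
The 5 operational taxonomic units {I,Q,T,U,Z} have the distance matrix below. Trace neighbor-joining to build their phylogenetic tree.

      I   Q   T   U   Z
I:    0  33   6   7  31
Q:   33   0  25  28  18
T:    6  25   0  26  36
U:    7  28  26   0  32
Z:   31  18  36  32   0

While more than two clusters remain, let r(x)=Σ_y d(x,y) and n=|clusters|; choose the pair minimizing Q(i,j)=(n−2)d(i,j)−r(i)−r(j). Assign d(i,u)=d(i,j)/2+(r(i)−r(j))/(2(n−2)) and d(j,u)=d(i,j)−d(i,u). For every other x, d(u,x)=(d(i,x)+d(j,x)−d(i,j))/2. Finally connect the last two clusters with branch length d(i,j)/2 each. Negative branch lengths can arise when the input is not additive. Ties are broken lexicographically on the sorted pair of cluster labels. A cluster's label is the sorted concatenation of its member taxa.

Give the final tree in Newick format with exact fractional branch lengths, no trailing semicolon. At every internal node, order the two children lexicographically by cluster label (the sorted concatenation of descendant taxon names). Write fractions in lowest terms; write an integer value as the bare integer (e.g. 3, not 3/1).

step 1: merge (Q,Z) at d=18, Q=-167; branch lengths Q→41/6, Z→67/6; new cluster QZ
  updated: d(I,QZ)=23, d(QZ,T)=43/2, d(QZ,U)=21
step 2: merge (I,T) at d=6, Q=-155/2; branch lengths I→-11/8, T→59/8; new cluster IT
  updated: d(IT,QZ)=77/4, d(IT,U)=27/2
step 3: merge (IT,QZ) at d=77/4, Q=-215/4; branch lengths IT→47/8, QZ→107/8; new cluster IQTZ
  updated: d(IQTZ,U)=61/8
step 4: merge (IQTZ,U) at d=61/8; branch lengths IQTZ→61/16, U→61/16; new cluster IQTUZ
final tree: (((I:-11/8,T:59/8):47/8,(Q:41/6,Z:67/6):107/8):61/16,U:61/16)
total length: 407/8

(((I:-11/8,T:59/8):47/8,(Q:41/6,Z:67/6):107/8):61/16,U:61/16)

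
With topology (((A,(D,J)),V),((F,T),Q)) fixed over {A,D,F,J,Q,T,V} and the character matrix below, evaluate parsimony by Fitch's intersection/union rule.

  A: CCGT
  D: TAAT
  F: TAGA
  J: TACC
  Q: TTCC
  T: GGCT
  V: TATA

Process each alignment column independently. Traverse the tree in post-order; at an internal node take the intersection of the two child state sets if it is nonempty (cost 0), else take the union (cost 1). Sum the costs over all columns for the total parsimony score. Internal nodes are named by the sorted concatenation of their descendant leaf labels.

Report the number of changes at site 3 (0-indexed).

4

DJ@0: {T} ∩ {T} = {T} (intersection, +0)
ADJ@0: {C} ∪ {T} = {C,T} (union, +1)
ADJV@0: {C,T} ∩ {T} = {T} (intersection, +0)
FT@0: {T} ∪ {G} = {G,T} (union, +1)
FQT@0: {G,T} ∩ {T} = {T} (intersection, +0)
ADFJQTV@0: {T} ∩ {T} = {T} (intersection, +0)
DJ@1: {A} ∩ {A} = {A} (intersection, +0)
ADJ@1: {C} ∪ {A} = {A,C} (union, +1)
ADJV@1: {A,C} ∩ {A} = {A} (intersection, +0)
FT@1: {A} ∪ {G} = {A,G} (union, +1)
FQT@1: {A,G} ∪ {T} = {A,G,T} (union, +1)
ADFJQTV@1: {A} ∩ {A,G,T} = {A} (intersection, +0)
DJ@2: {A} ∪ {C} = {A,C} (union, +1)
ADJ@2: {G} ∪ {A,C} = {A,C,G} (union, +1)
ADJV@2: {A,C,G} ∪ {T} = {A,C,G,T} (union, +1)
FT@2: {G} ∪ {C} = {C,G} (union, +1)
FQT@2: {C,G} ∩ {C} = {C} (intersection, +0)
ADFJQTV@2: {A,C,G,T} ∩ {C} = {C} (intersection, +0)
DJ@3: {T} ∪ {C} = {C,T} (union, +1)
ADJ@3: {T} ∩ {C,T} = {T} (intersection, +0)
ADJV@3: {T} ∪ {A} = {A,T} (union, +1)
FT@3: {A} ∪ {T} = {A,T} (union, +1)
FQT@3: {A,T} ∪ {C} = {A,C,T} (union, +1)
ADFJQTV@3: {A,T} ∩ {A,C,T} = {A,T} (intersection, +0)
per-site changes: [2, 3, 4, 4]; total = 13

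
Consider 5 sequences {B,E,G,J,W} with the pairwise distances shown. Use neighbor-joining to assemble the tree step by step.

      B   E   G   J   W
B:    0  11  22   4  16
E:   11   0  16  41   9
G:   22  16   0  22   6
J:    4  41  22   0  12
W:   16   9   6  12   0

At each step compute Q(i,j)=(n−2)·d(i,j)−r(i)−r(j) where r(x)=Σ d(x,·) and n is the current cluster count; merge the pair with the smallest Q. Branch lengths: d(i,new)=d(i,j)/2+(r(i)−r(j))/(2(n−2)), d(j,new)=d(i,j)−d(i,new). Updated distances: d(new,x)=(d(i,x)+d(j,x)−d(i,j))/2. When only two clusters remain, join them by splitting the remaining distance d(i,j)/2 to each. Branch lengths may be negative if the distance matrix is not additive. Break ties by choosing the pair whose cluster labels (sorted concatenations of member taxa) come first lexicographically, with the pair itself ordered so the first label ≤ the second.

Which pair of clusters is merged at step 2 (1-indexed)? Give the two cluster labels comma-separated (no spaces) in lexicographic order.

BJ,W

1. join B+J (d=4, Q=-120) ⇒ BJ; edges |B|=-7/3, |J|=19/3
  updated: d(BJ,E)=24, d(BJ,G)=20, d(BJ,W)=12
2. join BJ+W (d=12, Q=-59) ⇒ BJW; edges |BJ|=53/4, |W|=-5/4
  updated: d(BJW,E)=21/2, d(BJW,G)=7
3. join BJW+E (d=21/2, Q=-67/2) ⇒ BEJW; edges |BJW|=3/4, |E|=39/4
  updated: d(BEJW,G)=25/4
4. join BEJW+G (d=25/4) ⇒ BEGJW; edges |BEJW|=25/8, |G|=25/8
final tree: ((((B:-7/3,J:19/3):53/4,W:-5/4):3/4,E:39/4):25/8,G:25/8)
total length: 131/4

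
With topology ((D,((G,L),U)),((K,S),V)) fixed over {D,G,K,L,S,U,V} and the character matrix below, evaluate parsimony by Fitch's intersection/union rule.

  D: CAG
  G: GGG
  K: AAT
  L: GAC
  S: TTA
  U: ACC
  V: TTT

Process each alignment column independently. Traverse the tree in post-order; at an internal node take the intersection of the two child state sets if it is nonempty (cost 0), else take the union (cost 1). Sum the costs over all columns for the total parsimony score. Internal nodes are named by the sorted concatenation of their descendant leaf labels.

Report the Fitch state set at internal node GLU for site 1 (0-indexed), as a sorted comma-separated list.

GL@0: {G} ∩ {G} = {G} (intersection, +0)
GLU@0: {G} ∪ {A} = {A,G} (union, +1)
DGLU@0: {C} ∪ {A,G} = {A,C,G} (union, +1)
KS@0: {A} ∪ {T} = {A,T} (union, +1)
KSV@0: {A,T} ∩ {T} = {T} (intersection, +0)
DGKLSUV@0: {A,C,G} ∪ {T} = {A,C,G,T} (union, +1)
GL@1: {G} ∪ {A} = {A,G} (union, +1)
GLU@1: {A,G} ∪ {C} = {A,C,G} (union, +1)
DGLU@1: {A} ∩ {A,C,G} = {A} (intersection, +0)
KS@1: {A} ∪ {T} = {A,T} (union, +1)
KSV@1: {A,T} ∩ {T} = {T} (intersection, +0)
DGKLSUV@1: {A} ∪ {T} = {A,T} (union, +1)
GL@2: {G} ∪ {C} = {C,G} (union, +1)
GLU@2: {C,G} ∩ {C} = {C} (intersection, +0)
DGLU@2: {G} ∪ {C} = {C,G} (union, +1)
KS@2: {T} ∪ {A} = {A,T} (union, +1)
KSV@2: {A,T} ∩ {T} = {T} (intersection, +0)
DGKLSUV@2: {C,G} ∪ {T} = {C,G,T} (union, +1)
per-site changes: [4, 4, 4]; total = 12

A,C,G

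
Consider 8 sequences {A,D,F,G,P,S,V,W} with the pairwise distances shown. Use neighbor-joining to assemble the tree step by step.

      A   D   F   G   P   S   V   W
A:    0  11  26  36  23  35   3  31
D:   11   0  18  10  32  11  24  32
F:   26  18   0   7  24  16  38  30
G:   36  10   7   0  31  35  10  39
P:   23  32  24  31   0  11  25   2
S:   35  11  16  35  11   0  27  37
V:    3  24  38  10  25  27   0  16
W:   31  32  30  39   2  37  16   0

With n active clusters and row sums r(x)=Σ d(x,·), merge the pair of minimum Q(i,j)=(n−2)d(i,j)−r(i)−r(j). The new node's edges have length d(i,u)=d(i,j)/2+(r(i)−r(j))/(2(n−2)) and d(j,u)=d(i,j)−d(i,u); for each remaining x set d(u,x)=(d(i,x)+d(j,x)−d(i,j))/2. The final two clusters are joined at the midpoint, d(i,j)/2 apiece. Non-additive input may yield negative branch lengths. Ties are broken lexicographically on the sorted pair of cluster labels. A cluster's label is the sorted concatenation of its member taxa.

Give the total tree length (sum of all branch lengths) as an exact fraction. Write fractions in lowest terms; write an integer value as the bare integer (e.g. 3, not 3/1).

step 1: merge (P,W) at d=2, Q=-323; branch lengths P→-9/4, W→17/4; new cluster PW
  updated: d(A,PW)=26, d(D,PW)=31, d(F,PW)=26, d(G,PW)=34, d(PW,S)=23, d(PW,V)=39/2
step 2: merge (A,V) at d=3, Q=-487/2; branch lengths A→61/20, V→-1/20; new cluster AV
  updated: d(AV,D)=16, d(AV,F)=61/2, d(AV,G)=43/2, d(AV,PW)=85/4, d(AV,S)=59/2
step 3: merge (F,G) at d=7, Q=-177; branch lengths F→9/4, G→19/4; new cluster FG
  updated: d(AV,FG)=45/2, d(D,FG)=21/2, d(FG,PW)=53/2, d(FG,S)=22
step 4: merge (AV,PW) at d=85/4, Q=-509/4; branch lengths AV→205/24, PW→305/24; new cluster APVW
  updated: d(APVW,D)=103/8, d(APVW,FG)=111/8, d(APVW,S)=125/8
step 5: merge (APVW,FG) at d=111/8, Q=-61; branch lengths APVW→95/16, FG→127/16; new cluster AFGPVW
  updated: d(AFGPVW,D)=19/4, d(AFGPVW,S)=95/8
step 6: merge (AFGPVW,D) at d=19/4, Q=-221/8; branch lengths AFGPVW→45/16, D→31/16; new cluster ADFGPVW
  updated: d(ADFGPVW,S)=145/16
step 7: merge (ADFGPVW,S) at d=145/16; branch lengths ADFGPVW→145/32, S→145/32; new cluster ADFGPSVW
final tree: (((((A:61/20,V:-1/20):205/24,(P:-9/4,W:17/4):305/24):95/16,(F:9/4,G:19/4):127/16):45/16,D:31/16):145/32,S:145/32)
total length: 975/16

975/16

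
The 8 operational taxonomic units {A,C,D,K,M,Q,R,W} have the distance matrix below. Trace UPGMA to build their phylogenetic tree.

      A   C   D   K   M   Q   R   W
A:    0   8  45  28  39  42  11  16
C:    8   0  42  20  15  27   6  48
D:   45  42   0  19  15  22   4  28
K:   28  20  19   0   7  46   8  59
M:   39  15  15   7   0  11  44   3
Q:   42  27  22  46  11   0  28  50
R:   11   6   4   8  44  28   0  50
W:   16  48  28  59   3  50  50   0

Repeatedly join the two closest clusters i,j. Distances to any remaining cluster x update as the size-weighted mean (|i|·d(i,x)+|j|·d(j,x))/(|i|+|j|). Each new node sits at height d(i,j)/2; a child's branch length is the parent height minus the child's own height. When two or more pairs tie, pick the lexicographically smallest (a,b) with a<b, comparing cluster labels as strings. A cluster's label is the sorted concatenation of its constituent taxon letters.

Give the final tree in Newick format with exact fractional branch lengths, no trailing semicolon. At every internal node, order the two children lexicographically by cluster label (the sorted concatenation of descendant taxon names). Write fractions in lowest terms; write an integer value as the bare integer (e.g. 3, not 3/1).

(((A:4,C:4):26/3,((D:2,R:2):19/4,K:27/4):71/12):53/15,((M:3/2,W:3/2):55/4,Q:61/4):19/20)

1. join M+W (d=3) ⇒ MW; edges |M|=3/2, |W|=3/2
  updated: d(A,MW)=55/2, d(C,MW)=63/2, d(D,MW)=43/2, d(K,MW)=33, d(MW,Q)=61/2, d(MW,R)=47
2. join D+R (d=4) ⇒ DR; edges |D|=2, |R|=2
  updated: d(A,DR)=28, d(C,DR)=24, d(DR,K)=27/2, d(DR,MW)=137/4, d(DR,Q)=25
3. join A+C (d=8) ⇒ AC; edges |A|=4, |C|=4
  updated: d(AC,DR)=26, d(AC,K)=24, d(AC,MW)=59/2, d(AC,Q)=69/2
4. join DR+K (d=27/2) ⇒ DKR; edges |DR|=19/4, |K|=27/4
  updated: d(AC,DKR)=76/3, d(DKR,MW)=203/6, d(DKR,Q)=32
5. join AC+DKR (d=76/3) ⇒ ACDKR; edges |AC|=26/3, |DKR|=71/12
  updated: d(ACDKR,MW)=321/10, d(ACDKR,Q)=33
6. join MW+Q (d=61/2) ⇒ MQW; edges |MW|=55/4, |Q|=61/4
  updated: d(ACDKR,MQW)=162/5
7. join ACDKR+MQW (d=162/5) ⇒ ACDKMQRW; edges |ACDKR|=53/15, |MQW|=19/20
final tree: (((A:4,C:4):26/3,((D:2,R:2):19/4,K:27/4):71/12):53/15,((M:3/2,W:3/2):55/4,Q:61/4):19/20)
total length: 2237/30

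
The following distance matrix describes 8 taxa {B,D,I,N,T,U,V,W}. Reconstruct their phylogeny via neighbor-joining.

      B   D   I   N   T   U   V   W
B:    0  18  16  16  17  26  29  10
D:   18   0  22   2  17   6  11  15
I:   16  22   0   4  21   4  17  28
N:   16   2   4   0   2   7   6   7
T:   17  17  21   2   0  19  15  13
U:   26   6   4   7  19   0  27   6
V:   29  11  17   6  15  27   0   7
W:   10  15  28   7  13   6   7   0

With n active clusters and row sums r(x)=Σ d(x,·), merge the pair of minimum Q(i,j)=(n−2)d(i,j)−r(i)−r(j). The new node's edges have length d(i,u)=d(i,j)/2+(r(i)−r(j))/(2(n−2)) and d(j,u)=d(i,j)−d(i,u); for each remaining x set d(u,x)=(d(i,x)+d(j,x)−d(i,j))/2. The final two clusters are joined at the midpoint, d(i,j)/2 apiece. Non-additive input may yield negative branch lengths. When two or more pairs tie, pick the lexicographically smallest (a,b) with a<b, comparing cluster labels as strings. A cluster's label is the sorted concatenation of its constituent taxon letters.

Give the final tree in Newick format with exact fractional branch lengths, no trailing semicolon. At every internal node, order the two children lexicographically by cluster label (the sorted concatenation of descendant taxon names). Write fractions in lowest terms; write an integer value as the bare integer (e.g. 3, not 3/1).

iteration 1: select I,U (d=4, Q=-183); attach at lengths (41/12, 7/12); label the merged cluster IU
  updated: d(B,IU)=19, d(D,IU)=12, d(IU,N)=7/2, d(IU,T)=18, d(IU,V)=20, d(IU,W)=15
iteration 2: select B,W (d=10, Q=-126); attach at lengths (46/5, 4/5); label the merged cluster BW
  updated: d(BW,D)=23/2, d(BW,IU)=12, d(BW,N)=13/2, d(BW,T)=10, d(BW,V)=13
iteration 3: select BW,T (d=10, Q=-75); attach at lengths (31/8, 49/8); label the merged cluster BTW
  updated: d(BTW,D)=37/4, d(BTW,IU)=10, d(BTW,N)=-3/4, d(BTW,V)=9
iteration 4: select D,V (d=11, Q=-189/4); attach at lengths (85/24, 179/24); label the merged cluster DV
  updated: d(BTW,DV)=29/8, d(DV,IU)=21/2, d(DV,N)=-3/2
iteration 5: select BTW,DV (d=29/8, Q=-73/4); attach at lengths (15/8, 7/4); label the merged cluster BDTVW
  updated: d(BDTVW,IU)=135/16, d(BDTVW,N)=-47/16
iteration 6: select BDTVW,IU (d=135/16, Q=-9); attach at lengths (1, 119/16); label the merged cluster BDITUVW
  updated: d(BDITUVW,N)=-63/16
iteration 7: select BDITUVW,N (d=-63/16); attach at lengths (-63/32, -63/32); label the merged cluster BDINTUVW
final tree: (((((B:46/5,W:4/5):31/8,T:49/8):15/8,(D:85/24,V:179/24):7/4):1,(I:41/12,U:7/12):119/16):-63/32,N:-63/32)
total length: 345/8

(((((B:46/5,W:4/5):31/8,T:49/8):15/8,(D:85/24,V:179/24):7/4):1,(I:41/12,U:7/12):119/16):-63/32,N:-63/32)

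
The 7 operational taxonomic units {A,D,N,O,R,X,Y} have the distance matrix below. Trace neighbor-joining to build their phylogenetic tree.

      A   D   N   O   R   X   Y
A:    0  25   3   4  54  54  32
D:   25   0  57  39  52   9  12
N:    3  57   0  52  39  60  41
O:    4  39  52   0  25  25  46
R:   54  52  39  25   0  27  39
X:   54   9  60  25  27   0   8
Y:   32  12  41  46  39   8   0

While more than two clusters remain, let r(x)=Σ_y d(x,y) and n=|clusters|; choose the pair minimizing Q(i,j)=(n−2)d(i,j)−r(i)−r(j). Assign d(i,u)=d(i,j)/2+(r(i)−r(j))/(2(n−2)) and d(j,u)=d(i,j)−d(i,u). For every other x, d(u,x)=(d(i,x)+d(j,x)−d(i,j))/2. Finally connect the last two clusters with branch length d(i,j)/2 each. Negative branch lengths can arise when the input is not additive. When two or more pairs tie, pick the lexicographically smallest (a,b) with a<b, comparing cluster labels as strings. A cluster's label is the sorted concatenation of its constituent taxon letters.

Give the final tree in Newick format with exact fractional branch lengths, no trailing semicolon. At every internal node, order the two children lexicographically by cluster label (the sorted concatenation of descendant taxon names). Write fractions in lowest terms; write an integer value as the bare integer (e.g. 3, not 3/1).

step 1: merge (A,N) at d=3, Q=-409; branch lengths A→-13/2, N→19/2; new cluster AN
  updated: d(AN,D)=79/2, d(AN,O)=53/2, d(AN,R)=45, d(AN,X)=111/2, d(AN,Y)=35
step 2: merge (AN,O) at d=53/2, Q=-257; branch lengths AN→73/4, O→33/4; new cluster ANO
  updated: d(ANO,D)=26, d(ANO,R)=87/4, d(ANO,X)=27, d(ANO,Y)=109/4
step 3: merge (ANO,R) at d=87/4, Q=-353/2; branch lengths ANO→55/12, R→103/6; new cluster ANOR
  updated: d(ANOR,D)=225/8, d(ANOR,X)=129/8, d(ANOR,Y)=89/4
step 4: merge (ANOR,X) at d=129/8, Q=-539/8; branch lengths ANOR→525/32, X→-9/32; new cluster ANORX
  updated: d(ANORX,D)=21/2, d(ANORX,Y)=113/16
step 5: merge (ANORX,D) at d=21/2, Q=-473/16; branch lengths ANORX→89/32, D→247/32; new cluster ADNORX
  updated: d(ADNORX,Y)=137/32
step 6: merge (ADNORX,Y) at d=137/32; branch lengths ADNORX→137/64, Y→137/64; new cluster ADNORXY
final tree: ((((((A:-13/2,N:19/2):73/4,O:33/4):55/12,R:103/6):525/32,X:-9/32):89/32,D:247/32):137/64,Y:137/64)
total length: 2629/32

((((((A:-13/2,N:19/2):73/4,O:33/4):55/12,R:103/6):525/32,X:-9/32):89/32,D:247/32):137/64,Y:137/64)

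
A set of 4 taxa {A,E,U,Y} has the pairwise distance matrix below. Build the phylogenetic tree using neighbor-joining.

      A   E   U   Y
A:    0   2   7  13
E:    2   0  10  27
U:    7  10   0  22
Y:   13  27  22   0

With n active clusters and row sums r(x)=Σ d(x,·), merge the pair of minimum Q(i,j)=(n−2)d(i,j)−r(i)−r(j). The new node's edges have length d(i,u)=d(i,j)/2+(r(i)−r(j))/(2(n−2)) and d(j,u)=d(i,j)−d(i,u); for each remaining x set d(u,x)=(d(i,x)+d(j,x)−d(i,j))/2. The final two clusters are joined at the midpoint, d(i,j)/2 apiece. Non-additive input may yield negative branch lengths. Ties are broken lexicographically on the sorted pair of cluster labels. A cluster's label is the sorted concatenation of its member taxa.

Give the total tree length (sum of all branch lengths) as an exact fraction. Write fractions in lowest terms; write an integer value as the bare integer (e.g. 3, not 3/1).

step 1: merge (A,Y) at d=13, Q=-58; branch lengths A→-7/2, Y→33/2; new cluster AY
  updated: d(AY,E)=8, d(AY,U)=8
step 2: merge (AY,E) at d=8, Q=-26; branch lengths AY→3, E→5; new cluster AEY
  updated: d(AEY,U)=5
step 3: merge (AEY,U) at d=5; branch lengths AEY→5/2, U→5/2; new cluster AEUY
final tree: (((A:-7/2,Y:33/2):3,E:5):5/2,U:5/2)
total length: 26

26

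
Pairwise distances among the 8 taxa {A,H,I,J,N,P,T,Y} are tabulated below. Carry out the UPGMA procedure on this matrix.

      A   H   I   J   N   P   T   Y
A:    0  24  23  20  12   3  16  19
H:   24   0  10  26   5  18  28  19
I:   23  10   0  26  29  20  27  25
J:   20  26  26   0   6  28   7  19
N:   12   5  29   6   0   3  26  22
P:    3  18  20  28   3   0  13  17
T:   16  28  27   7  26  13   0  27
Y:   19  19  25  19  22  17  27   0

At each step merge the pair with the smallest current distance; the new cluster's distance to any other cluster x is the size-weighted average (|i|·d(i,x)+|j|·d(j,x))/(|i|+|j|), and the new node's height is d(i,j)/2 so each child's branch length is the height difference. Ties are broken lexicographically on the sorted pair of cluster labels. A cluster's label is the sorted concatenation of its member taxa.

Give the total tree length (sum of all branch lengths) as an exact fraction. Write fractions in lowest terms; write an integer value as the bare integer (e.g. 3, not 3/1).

1. join A+P (d=3) ⇒ AP; edges |A|=3/2, |P|=3/2
  updated: d(AP,H)=21, d(AP,I)=43/2, d(AP,J)=24, d(AP,N)=15/2, d(AP,T)=29/2, d(AP,Y)=18
2. join H+N (d=5) ⇒ HN; edges |H|=5/2, |N|=5/2
  updated: d(AP,HN)=57/4, d(HN,I)=39/2, d(HN,J)=16, d(HN,T)=27, d(HN,Y)=41/2
3. join J+T (d=7) ⇒ JT; edges |J|=7/2, |T|=7/2
  updated: d(AP,JT)=77/4, d(HN,JT)=43/2, d(I,JT)=53/2, d(JT,Y)=23
4. join AP+HN (d=57/4) ⇒ AHNP; edges |AP|=45/8, |HN|=37/8
  updated: d(AHNP,I)=41/2, d(AHNP,JT)=163/8, d(AHNP,Y)=77/4
5. join AHNP+Y (d=77/4) ⇒ AHNPY; edges |AHNP|=5/2, |Y|=77/8
  updated: d(AHNPY,I)=107/5, d(AHNPY,JT)=209/10
6. join AHNPY+JT (d=209/10) ⇒ AHJNPTY; edges |AHNPY|=33/40, |JT|=139/20
  updated: d(AHJNPTY,I)=160/7
7. join AHJNPTY+I (d=160/7) ⇒ AHIJNPTY; edges |AHJNPTY|=137/140, |I|=80/7
final tree: (((((A:3/2,P:3/2):45/8,(H:5/2,N:5/2):37/8):5/2,Y:77/8):33/40,(J:7/2,T:7/2):139/20):137/140,I:80/7)
total length: 4029/70

4029/70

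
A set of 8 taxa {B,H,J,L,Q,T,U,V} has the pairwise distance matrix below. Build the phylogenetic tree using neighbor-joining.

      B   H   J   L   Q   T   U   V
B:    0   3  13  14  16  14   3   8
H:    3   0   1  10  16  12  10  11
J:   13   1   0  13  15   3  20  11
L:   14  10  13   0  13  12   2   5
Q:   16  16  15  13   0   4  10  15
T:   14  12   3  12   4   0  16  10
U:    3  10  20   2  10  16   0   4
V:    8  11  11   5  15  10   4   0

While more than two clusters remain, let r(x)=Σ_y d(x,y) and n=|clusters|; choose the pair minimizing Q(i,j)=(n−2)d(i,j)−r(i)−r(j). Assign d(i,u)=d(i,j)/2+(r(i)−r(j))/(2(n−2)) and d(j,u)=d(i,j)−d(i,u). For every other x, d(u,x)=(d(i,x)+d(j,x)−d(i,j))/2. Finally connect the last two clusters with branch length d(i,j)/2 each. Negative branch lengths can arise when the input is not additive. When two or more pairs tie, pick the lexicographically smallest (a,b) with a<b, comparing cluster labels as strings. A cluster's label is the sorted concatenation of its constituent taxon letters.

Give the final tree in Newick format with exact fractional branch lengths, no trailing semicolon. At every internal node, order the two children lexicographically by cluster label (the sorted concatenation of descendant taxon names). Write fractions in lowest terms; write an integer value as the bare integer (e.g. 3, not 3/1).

((((B:29/8,((H:-13/10,J:23/10):69/16,(Q:7/2,T:1/2):75/16):17/8):37/16,V:29/16):27/16,L:19/8):-3/16,U:-3/16)

1. join Q+T (d=4, Q=-136) ⇒ QT; edges |Q|=7/2, |T|=1/2
  updated: d(B,QT)=13, d(H,QT)=12, d(J,QT)=7, d(L,QT)=21/2, d(QT,U)=11, d(QT,V)=21/2
2. join H+J (d=1, Q=-107) ⇒ HJ; edges |H|=-13/10, |J|=23/10
  updated: d(B,HJ)=15/2, d(HJ,L)=11, d(HJ,QT)=9, d(HJ,U)=29/2, d(HJ,V)=21/2
3. join HJ+QT (d=9, Q=-141/2) ⇒ HJQT; edges |HJ|=69/16, |QT|=75/16
  updated: d(B,HJQT)=23/4, d(HJQT,L)=25/4, d(HJQT,U)=33/4, d(HJQT,V)=6
4. join B+HJQT (d=23/4, Q=-159/4) ⇒ BHJQT; edges |B|=29/8, |HJQT|=17/8
  updated: d(BHJQT,L)=29/4, d(BHJQT,U)=11/4, d(BHJQT,V)=33/8
5. join BHJQT+V (d=33/8, Q=-19) ⇒ BHJQTV; edges |BHJQT|=37/16, |V|=29/16
  updated: d(BHJQTV,L)=65/16, d(BHJQTV,U)=21/16
6. join BHJQTV+L (d=65/16, Q=-59/8) ⇒ BHJLQTV; edges |BHJQTV|=27/16, |L|=19/8
  updated: d(BHJLQTV,U)=-3/8
7. join BHJLQTV+U (d=-3/8) ⇒ BHJLQTUV; edges |BHJLQTV|=-3/16, |U|=-3/16
final tree: ((((B:29/8,((H:-13/10,J:23/10):69/16,(Q:7/2,T:1/2):75/16):17/8):37/16,V:29/16):27/16,L:19/8):-3/16,U:-3/16)
total length: 441/16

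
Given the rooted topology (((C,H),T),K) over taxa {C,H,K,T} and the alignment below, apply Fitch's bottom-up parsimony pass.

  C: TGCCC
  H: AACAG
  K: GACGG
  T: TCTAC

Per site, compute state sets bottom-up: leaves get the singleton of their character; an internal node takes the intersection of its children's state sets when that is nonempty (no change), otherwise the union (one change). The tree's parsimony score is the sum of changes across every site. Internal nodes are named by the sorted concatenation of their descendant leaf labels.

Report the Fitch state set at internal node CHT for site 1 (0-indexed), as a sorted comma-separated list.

A,C,G

CH@0: {T} ∪ {A} = {A,T} (union, +1)
CHT@0: {A,T} ∩ {T} = {T} (intersection, +0)
CHKT@0: {T} ∪ {G} = {G,T} (union, +1)
CH@1: {G} ∪ {A} = {A,G} (union, +1)
CHT@1: {A,G} ∪ {C} = {A,C,G} (union, +1)
CHKT@1: {A,C,G} ∩ {A} = {A} (intersection, +0)
CH@2: {C} ∩ {C} = {C} (intersection, +0)
CHT@2: {C} ∪ {T} = {C,T} (union, +1)
CHKT@2: {C,T} ∩ {C} = {C} (intersection, +0)
CH@3: {C} ∪ {A} = {A,C} (union, +1)
CHT@3: {A,C} ∩ {A} = {A} (intersection, +0)
CHKT@3: {A} ∪ {G} = {A,G} (union, +1)
CH@4: {C} ∪ {G} = {C,G} (union, +1)
CHT@4: {C,G} ∩ {C} = {C} (intersection, +0)
CHKT@4: {C} ∪ {G} = {C,G} (union, +1)
per-site changes: [2, 2, 1, 2, 2]; total = 9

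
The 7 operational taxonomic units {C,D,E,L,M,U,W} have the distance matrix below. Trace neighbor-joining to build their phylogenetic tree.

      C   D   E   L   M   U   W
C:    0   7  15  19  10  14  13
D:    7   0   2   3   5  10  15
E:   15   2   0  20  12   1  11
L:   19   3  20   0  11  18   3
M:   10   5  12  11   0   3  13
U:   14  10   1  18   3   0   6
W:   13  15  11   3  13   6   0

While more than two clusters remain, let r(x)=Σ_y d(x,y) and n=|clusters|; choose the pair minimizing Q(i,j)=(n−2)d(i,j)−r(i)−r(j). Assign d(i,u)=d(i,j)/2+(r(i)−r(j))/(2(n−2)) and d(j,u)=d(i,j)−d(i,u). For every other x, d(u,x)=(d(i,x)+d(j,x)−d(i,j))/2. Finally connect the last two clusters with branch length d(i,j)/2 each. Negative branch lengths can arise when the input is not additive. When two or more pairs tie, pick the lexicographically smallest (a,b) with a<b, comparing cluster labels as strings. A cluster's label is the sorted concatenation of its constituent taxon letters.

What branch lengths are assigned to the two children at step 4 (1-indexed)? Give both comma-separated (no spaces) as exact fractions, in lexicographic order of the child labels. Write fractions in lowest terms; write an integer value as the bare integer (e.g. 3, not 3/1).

111/16,1/16

1. join L+W (d=3, Q=-120) ⇒ LW; edges |L|=14/5, |W|=1/5
  updated: d(C,LW)=29/2, d(D,LW)=15/2, d(E,LW)=14, d(LW,M)=21/2, d(LW,U)=21/2
2. join E+U (d=1, Q=-157/2) ⇒ EU; edges |E|=19/16, |U|=-3/16
  updated: d(C,EU)=14, d(D,EU)=11/2, d(EU,LW)=47/4, d(EU,M)=7
3. join EU+M (d=7, Q=-199/4) ⇒ EMU; edges |EU|=107/24, |M|=61/24
  updated: d(C,EMU)=17/2, d(D,EMU)=7/4, d(EMU,LW)=61/8
4. join C+D (d=7, Q=-129/4) ⇒ CD; edges |C|=111/16, |D|=1/16
  updated: d(CD,EMU)=13/8, d(CD,LW)=15/2
5. join CD+EMU (d=13/8, Q=-67/4) ⇒ CDEMU; edges |CD|=3/4, |EMU|=7/8
  updated: d(CDEMU,LW)=27/4
6. join CDEMU+LW (d=27/4) ⇒ CDELMUW; edges |CDEMU|=27/8, |LW|=27/8
final tree: (((C:111/16,D:1/16):3/4,((E:19/16,U:-3/16):107/24,M:61/24):7/8):27/8,(L:14/5,W:1/5):27/8)
total length: 211/8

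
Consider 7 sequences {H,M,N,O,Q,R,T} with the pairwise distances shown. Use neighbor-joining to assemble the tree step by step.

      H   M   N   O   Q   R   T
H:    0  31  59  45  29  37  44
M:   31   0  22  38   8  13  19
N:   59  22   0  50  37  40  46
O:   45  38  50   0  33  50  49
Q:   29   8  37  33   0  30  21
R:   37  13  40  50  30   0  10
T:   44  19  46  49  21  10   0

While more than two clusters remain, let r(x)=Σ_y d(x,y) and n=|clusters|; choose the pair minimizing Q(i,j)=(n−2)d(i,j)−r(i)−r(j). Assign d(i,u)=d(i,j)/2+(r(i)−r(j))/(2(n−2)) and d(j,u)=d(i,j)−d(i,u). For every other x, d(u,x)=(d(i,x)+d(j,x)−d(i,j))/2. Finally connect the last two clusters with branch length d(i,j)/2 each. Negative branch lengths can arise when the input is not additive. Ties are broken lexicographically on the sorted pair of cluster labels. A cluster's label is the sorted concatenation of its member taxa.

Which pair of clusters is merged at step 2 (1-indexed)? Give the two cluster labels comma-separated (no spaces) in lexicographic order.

H,O

iteration 1: select R,T (d=10, Q=-319); attach at lengths (41/10, 59/10); label the merged cluster RT
  updated: d(H,RT)=71/2, d(M,RT)=11, d(N,RT)=38, d(O,RT)=89/2, d(Q,RT)=41/2
iteration 2: select H,O (d=45, Q=-230); attach at lengths (169/8, 191/8); label the merged cluster HO
  updated: d(HO,M)=12, d(HO,N)=32, d(HO,Q)=17/2, d(HO,RT)=35/2
iteration 3: select HO,Q (d=17/2, Q=-237/2); attach at lengths (43/12, 59/12); label the merged cluster HOQ
  updated: d(HOQ,M)=23/4, d(HOQ,N)=121/4, d(HOQ,RT)=59/4
iteration 4: select HOQ,RT (d=59/4, Q=-85); attach at lengths (33/8, 85/8); label the merged cluster HOQRT
  updated: d(HOQRT,M)=1, d(HOQRT,N)=107/4
iteration 5: select HOQRT,M (d=1, Q=-199/4); attach at lengths (23/8, -15/8); label the merged cluster HMOQRT
  updated: d(HMOQRT,N)=191/8
iteration 6: select HMOQRT,N (d=191/8); attach at lengths (191/16, 191/16); label the merged cluster HMNOQRT
final tree: (((((H:169/8,O:191/8):43/12,Q:59/12):33/8,(R:41/10,T:59/10):85/8):23/8,M:-15/8):191/16,N:191/16)
total length: 825/8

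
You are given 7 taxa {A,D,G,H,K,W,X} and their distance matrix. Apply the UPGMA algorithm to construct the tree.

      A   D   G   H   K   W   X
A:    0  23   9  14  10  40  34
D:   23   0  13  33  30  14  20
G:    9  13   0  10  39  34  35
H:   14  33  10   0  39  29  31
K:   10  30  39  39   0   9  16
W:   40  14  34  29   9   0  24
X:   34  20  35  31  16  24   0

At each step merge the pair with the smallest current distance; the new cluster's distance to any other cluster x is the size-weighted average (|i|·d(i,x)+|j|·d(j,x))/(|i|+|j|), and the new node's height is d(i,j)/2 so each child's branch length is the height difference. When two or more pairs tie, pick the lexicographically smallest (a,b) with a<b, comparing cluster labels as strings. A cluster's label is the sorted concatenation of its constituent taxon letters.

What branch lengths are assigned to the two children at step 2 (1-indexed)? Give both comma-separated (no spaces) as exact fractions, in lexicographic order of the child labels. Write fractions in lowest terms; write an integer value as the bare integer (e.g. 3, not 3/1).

9/2,9/2

iteration 1: select A,G (d=9); attach at lengths (9/2, 9/2); label the merged cluster AG
  updated: d(AG,D)=18, d(AG,H)=12, d(AG,K)=49/2, d(AG,W)=37, d(AG,X)=69/2
iteration 2: select K,W (d=9); attach at lengths (9/2, 9/2); label the merged cluster KW
  updated: d(AG,KW)=123/4, d(D,KW)=22, d(H,KW)=34, d(KW,X)=20
iteration 3: select AG,H (d=12); attach at lengths (3/2, 6); label the merged cluster AGH
  updated: d(AGH,D)=23, d(AGH,KW)=191/6, d(AGH,X)=100/3
iteration 4: select D,X (d=20); attach at lengths (10, 10); label the merged cluster DX
  updated: d(AGH,DX)=169/6, d(DX,KW)=21
iteration 5: select DX,KW (d=21); attach at lengths (1/2, 6); label the merged cluster DKWX
  updated: d(AGH,DKWX)=30
iteration 6: select AGH,DKWX (d=30); attach at lengths (9, 9/2); label the merged cluster ADGHKWX
final tree: (((A:9/2,G:9/2):3/2,H:6):9,((D:10,X:10):1/2,(K:9/2,W:9/2):6):9/2)
total length: 131/2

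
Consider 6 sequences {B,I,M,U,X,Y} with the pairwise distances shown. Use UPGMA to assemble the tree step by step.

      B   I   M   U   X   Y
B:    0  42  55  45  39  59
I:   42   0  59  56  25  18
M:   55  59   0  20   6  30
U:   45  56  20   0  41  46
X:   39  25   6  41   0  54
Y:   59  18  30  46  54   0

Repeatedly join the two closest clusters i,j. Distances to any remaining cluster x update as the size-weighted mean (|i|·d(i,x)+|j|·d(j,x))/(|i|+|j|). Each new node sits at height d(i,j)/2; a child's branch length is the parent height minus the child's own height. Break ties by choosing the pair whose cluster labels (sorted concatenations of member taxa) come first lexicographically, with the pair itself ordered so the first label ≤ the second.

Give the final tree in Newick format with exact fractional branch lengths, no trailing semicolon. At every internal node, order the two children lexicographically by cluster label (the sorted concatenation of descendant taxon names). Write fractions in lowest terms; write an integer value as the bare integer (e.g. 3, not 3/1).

(B:24,((I:9,Y:9):27/2,((M:3,X:3):49/4,U:61/4):29/4):3/2)

iteration 1: select M,X (d=6); attach at lengths (3, 3); label the merged cluster MX
  updated: d(B,MX)=47, d(I,MX)=42, d(MX,U)=61/2, d(MX,Y)=42
iteration 2: select I,Y (d=18); attach at lengths (9, 9); label the merged cluster IY
  updated: d(B,IY)=101/2, d(IY,MX)=42, d(IY,U)=51
iteration 3: select MX,U (d=61/2); attach at lengths (49/4, 61/4); label the merged cluster MUX
  updated: d(B,MUX)=139/3, d(IY,MUX)=45
iteration 4: select IY,MUX (d=45); attach at lengths (27/2, 29/4); label the merged cluster IMUXY
  updated: d(B,IMUXY)=48
iteration 5: select B,IMUXY (d=48); attach at lengths (24, 3/2); label the merged cluster BIMUXY
final tree: (B:24,((I:9,Y:9):27/2,((M:3,X:3):49/4,U:61/4):29/4):3/2)
total length: 391/4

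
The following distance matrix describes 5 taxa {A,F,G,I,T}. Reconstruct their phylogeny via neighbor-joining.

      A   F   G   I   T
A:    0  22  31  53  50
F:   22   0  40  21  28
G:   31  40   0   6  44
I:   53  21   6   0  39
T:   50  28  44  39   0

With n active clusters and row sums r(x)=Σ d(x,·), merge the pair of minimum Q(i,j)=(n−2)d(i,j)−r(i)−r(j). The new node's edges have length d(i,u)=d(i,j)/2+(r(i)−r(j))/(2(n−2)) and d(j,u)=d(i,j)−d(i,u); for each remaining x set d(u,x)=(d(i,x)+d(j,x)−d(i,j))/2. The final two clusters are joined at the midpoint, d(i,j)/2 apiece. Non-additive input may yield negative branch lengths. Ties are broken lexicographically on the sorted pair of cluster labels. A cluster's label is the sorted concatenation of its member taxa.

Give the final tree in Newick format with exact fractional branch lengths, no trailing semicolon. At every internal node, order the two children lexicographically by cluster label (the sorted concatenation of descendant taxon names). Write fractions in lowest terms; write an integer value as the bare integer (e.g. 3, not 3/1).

1. join G+I (d=6, Q=-222) ⇒ GI; edges |G|=10/3, |I|=8/3
  updated: d(A,GI)=39, d(F,GI)=55/2, d(GI,T)=77/2
2. join A+F (d=22, Q=-289/2) ⇒ AF; edges |A|=155/8, |F|=21/8
  updated: d(AF,GI)=89/4, d(AF,T)=28
3. join AF+GI (d=89/4, Q=-355/4) ⇒ AFGI; edges |AF|=47/8, |GI|=131/8
  updated: d(AFGI,T)=177/8
4. join AFGI+T (d=177/8) ⇒ AFGIT; edges |AFGI|=177/16, |T|=177/16
final tree: (((A:155/8,F:21/8):47/8,(G:10/3,I:8/3):131/8):177/16,T:177/16)
total length: 579/8

(((A:155/8,F:21/8):47/8,(G:10/3,I:8/3):131/8):177/16,T:177/16)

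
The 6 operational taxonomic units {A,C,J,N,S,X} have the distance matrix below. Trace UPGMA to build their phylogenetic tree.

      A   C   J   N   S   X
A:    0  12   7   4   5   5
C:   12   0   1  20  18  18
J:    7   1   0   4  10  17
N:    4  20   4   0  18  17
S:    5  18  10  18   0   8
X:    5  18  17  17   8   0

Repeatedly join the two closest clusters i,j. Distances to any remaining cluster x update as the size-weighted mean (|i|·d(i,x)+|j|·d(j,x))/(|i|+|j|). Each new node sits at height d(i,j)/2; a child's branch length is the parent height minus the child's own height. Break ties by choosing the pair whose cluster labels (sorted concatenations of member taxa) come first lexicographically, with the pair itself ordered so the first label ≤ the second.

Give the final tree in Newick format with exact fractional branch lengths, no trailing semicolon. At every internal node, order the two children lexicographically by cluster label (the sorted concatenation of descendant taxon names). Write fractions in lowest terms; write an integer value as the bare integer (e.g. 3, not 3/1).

(((A:2,N:2):27/8,(C:1/2,J:1/2):39/8):11/8,(S:4,X:4):11/4)

iteration 1: select C,J (d=1); attach at lengths (1/2, 1/2); label the merged cluster CJ
  updated: d(A,CJ)=19/2, d(CJ,N)=12, d(CJ,S)=14, d(CJ,X)=35/2
iteration 2: select A,N (d=4); attach at lengths (2, 2); label the merged cluster AN
  updated: d(AN,CJ)=43/4, d(AN,S)=23/2, d(AN,X)=11
iteration 3: select S,X (d=8); attach at lengths (4, 4); label the merged cluster SX
  updated: d(AN,SX)=45/4, d(CJ,SX)=63/4
iteration 4: select AN,CJ (d=43/4); attach at lengths (27/8, 39/8); label the merged cluster ACJN
  updated: d(ACJN,SX)=27/2
iteration 5: select ACJN,SX (d=27/2); attach at lengths (11/8, 11/4); label the merged cluster ACJNSX
final tree: (((A:2,N:2):27/8,(C:1/2,J:1/2):39/8):11/8,(S:4,X:4):11/4)
total length: 203/8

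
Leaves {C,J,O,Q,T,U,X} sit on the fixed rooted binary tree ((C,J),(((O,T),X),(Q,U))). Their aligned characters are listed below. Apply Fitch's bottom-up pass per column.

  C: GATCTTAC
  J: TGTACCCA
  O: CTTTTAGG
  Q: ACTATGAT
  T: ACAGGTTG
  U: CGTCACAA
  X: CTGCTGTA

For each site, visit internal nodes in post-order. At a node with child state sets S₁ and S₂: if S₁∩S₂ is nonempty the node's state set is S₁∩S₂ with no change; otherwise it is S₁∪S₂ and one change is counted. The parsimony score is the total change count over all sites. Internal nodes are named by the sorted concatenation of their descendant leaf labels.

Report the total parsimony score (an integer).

28

site 0, node CJ: C={G} ∪ J={T} → {G,T} (+1)
site 0, node OT: O={C} ∪ T={A} → {A,C} (+1)
site 0, node OTX: OT={A,C} ∩ X={C} → {C} (+0)
site 0, node QU: Q={A} ∪ U={C} → {A,C} (+1)
site 0, node OQTUX: OTX={C} ∩ QU={A,C} → {C} (+0)
site 0, node CJOQTUX: CJ={G,T} ∪ OQTUX={C} → {C,G,T} (+1)
site 1, node CJ: C={A} ∪ J={G} → {A,G} (+1)
site 1, node OT: O={T} ∪ T={C} → {C,T} (+1)
site 1, node OTX: OT={C,T} ∩ X={T} → {T} (+0)
site 1, node QU: Q={C} ∪ U={G} → {C,G} (+1)
site 1, node OQTUX: OTX={T} ∪ QU={C,G} → {C,G,T} (+1)
site 1, node CJOQTUX: CJ={A,G} ∩ OQTUX={C,G,T} → {G} (+0)
site 2, node CJ: C={T} ∩ J={T} → {T} (+0)
site 2, node OT: O={T} ∪ T={A} → {A,T} (+1)
site 2, node OTX: OT={A,T} ∪ X={G} → {A,G,T} (+1)
site 2, node QU: Q={T} ∩ U={T} → {T} (+0)
site 2, node OQTUX: OTX={A,G,T} ∩ QU={T} → {T} (+0)
site 2, node CJOQTUX: CJ={T} ∩ OQTUX={T} → {T} (+0)
site 3, node CJ: C={C} ∪ J={A} → {A,C} (+1)
site 3, node OT: O={T} ∪ T={G} → {G,T} (+1)
site 3, node OTX: OT={G,T} ∪ X={C} → {C,G,T} (+1)
site 3, node QU: Q={A} ∪ U={C} → {A,C} (+1)
site 3, node OQTUX: OTX={C,G,T} ∩ QU={A,C} → {C} (+0)
site 3, node CJOQTUX: CJ={A,C} ∩ OQTUX={C} → {C} (+0)
site 4, node CJ: C={T} ∪ J={C} → {C,T} (+1)
site 4, node OT: O={T} ∪ T={G} → {G,T} (+1)
site 4, node OTX: OT={G,T} ∩ X={T} → {T} (+0)
site 4, node QU: Q={T} ∪ U={A} → {A,T} (+1)
site 4, node OQTUX: OTX={T} ∩ QU={A,T} → {T} (+0)
site 4, node CJOQTUX: CJ={C,T} ∩ OQTUX={T} → {T} (+0)
site 5, node CJ: C={T} ∪ J={C} → {C,T} (+1)
site 5, node OT: O={A} ∪ T={T} → {A,T} (+1)
site 5, node OTX: OT={A,T} ∪ X={G} → {A,G,T} (+1)
site 5, node QU: Q={G} ∪ U={C} → {C,G} (+1)
site 5, node OQTUX: OTX={A,G,T} ∩ QU={C,G} → {G} (+0)
site 5, node CJOQTUX: CJ={C,T} ∪ OQTUX={G} → {C,G,T} (+1)
site 6, node CJ: C={A} ∪ J={C} → {A,C} (+1)
site 6, node OT: O={G} ∪ T={T} → {G,T} (+1)
site 6, node OTX: OT={G,T} ∩ X={T} → {T} (+0)
site 6, node QU: Q={A} ∩ U={A} → {A} (+0)
site 6, node OQTUX: OTX={T} ∪ QU={A} → {A,T} (+1)
site 6, node CJOQTUX: CJ={A,C} ∩ OQTUX={A,T} → {A} (+0)
site 7, node CJ: C={C} ∪ J={A} → {A,C} (+1)
site 7, node OT: O={G} ∩ T={G} → {G} (+0)
site 7, node OTX: OT={G} ∪ X={A} → {A,G} (+1)
site 7, node QU: Q={T} ∪ U={A} → {A,T} (+1)
site 7, node OQTUX: OTX={A,G} ∩ QU={A,T} → {A} (+0)
site 7, node CJOQTUX: CJ={A,C} ∩ OQTUX={A} → {A} (+0)
per-site changes: [4, 4, 2, 4, 3, 5, 3, 3]; total = 28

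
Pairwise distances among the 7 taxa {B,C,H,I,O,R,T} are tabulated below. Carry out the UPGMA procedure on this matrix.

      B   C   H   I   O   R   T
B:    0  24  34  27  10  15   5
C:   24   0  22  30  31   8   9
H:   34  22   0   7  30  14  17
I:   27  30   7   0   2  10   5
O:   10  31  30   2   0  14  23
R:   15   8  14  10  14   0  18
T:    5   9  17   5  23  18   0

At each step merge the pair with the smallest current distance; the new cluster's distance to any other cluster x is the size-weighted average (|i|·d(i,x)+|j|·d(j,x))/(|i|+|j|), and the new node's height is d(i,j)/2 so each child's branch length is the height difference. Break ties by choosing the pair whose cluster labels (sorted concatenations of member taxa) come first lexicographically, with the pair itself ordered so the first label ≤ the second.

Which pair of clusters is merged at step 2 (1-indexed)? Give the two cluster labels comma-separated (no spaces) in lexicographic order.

B,T

1. join I+O (d=2) ⇒ IO; edges |I|=1, |O|=1
  updated: d(B,IO)=37/2, d(C,IO)=61/2, d(H,IO)=37/2, d(IO,R)=12, d(IO,T)=14
2. join B+T (d=5) ⇒ BT; edges |B|=5/2, |T|=5/2
  updated: d(BT,C)=33/2, d(BT,H)=51/2, d(BT,IO)=65/4, d(BT,R)=33/2
3. join C+R (d=8) ⇒ CR; edges |C|=4, |R|=4
  updated: d(BT,CR)=33/2, d(CR,H)=18, d(CR,IO)=85/4
4. join BT+IO (d=65/4) ⇒ BIOT; edges |BT|=45/8, |IO|=57/8
  updated: d(BIOT,CR)=151/8, d(BIOT,H)=22
5. join CR+H (d=18) ⇒ CHR; edges |CR|=5, |H|=9
  updated: d(BIOT,CHR)=239/12
6. join BIOT+CHR (d=239/12) ⇒ BCHIORT; edges |BIOT|=11/6, |CHR|=23/24
final tree: (((B:5/2,T:5/2):45/8,(I:1,O:1):57/8):11/6,((C:4,R:4):5,H:9):23/24)
total length: 1069/24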